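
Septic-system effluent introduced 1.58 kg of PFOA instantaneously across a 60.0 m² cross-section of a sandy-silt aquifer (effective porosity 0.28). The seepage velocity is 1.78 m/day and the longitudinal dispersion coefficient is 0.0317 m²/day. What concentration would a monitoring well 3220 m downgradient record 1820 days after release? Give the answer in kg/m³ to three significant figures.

For an instantaneous plane source, C(x,t) = M/(n_e·A·√(4πDt)) · exp(−(x−vt)²/(4Dt)), with n_e·A the pore (flow) area.
Plume center vt = 1.78 × 1820 = 3239.6 m, so the well at 3220 m is 19.6 m upgradient of the peak.
√(4πDt) = 26.93 m, giving peak height M/(n_e·A·√(4πDt)) = 1.58/(0.28 × 60.0 × 26.93) = 0.003492 kg/m³.
(x−vt)²/(4Dt) = (-19.6)²/(4 × 0.0317 × 1820) = 1.665; exp(−1.665) = 0.1892.
C = 0.003492 × 0.1892 = 0.000661 kg/m³.

0.000661 kg/m³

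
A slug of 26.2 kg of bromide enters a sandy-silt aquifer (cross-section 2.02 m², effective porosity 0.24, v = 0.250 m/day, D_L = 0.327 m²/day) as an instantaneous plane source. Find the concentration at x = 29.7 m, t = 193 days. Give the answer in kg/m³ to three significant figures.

For an instantaneous plane source, C(x,t) = M/(n_e·A·√(4πDt)) · exp(−(x−vt)²/(4Dt)), with n_e·A the pore (flow) area.
Plume center vt = 0.250 × 193 = 48.25 m, so the well at 29.7 m is 18.55 m upgradient of the peak.
√(4πDt) = 28.16 m, giving peak height M/(n_e·A·√(4πDt)) = 26.2/(0.24 × 2.02 × 28.16) = 1.919 kg/m³.
(x−vt)²/(4Dt) = (-18.55)²/(4 × 0.327 × 193) = 1.363; exp(−1.363) = 0.2559.
C = 1.919 × 0.2559 = 0.491 kg/m³.

0.491 kg/m³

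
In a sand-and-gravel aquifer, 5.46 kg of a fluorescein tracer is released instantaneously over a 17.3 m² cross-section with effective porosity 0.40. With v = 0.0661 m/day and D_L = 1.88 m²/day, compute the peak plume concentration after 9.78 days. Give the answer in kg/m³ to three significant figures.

0.0519 kg/m³

The peak of an instantaneous 1D plume sits at x = vt; there the Gaussian factor is 1 and C_max = M/(n_e·A·√(4πDt)), where n_e·A is the pore area the mass is dissolved in.
√(4πDt) = √(4π × 1.88 × 9.78) = 15.20 m, so C_max = 5.46/(0.40 × 17.3 × 15.20) = 0.0519 kg/m³.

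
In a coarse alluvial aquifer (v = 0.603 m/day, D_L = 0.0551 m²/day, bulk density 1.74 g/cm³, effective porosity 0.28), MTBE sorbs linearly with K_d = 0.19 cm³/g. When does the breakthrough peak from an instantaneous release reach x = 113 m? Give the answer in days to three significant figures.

408 days

Retardation factor R = 1 + ρ_b·K_d/n = 1 + 1.74 × 0.19/0.28 = 2.181.
Sorption retards both mechanisms: v_R = v/R = 0.2765 m/day, D_R = D/R = 0.02526 m²/day.
Peak time from v_R²t² + 2D_R t − x² = 0: t = (√(D_R² + v_R²x²) − D_R)/v_R².
√(D_R² + v_R²x²) = √(0.02526² + 0.2765² × 113²) = 31.24; v_R² = 0.07645.
t = (31.24 − 0.02526)/0.07645 = 408 days.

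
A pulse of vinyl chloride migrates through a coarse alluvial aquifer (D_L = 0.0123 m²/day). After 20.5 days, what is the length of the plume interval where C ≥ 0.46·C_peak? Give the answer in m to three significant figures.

1.77 m

The plume is Gaussian with σ = √(2Dt) = √(2 × 0.0123 × 20.5) = 0.7101 m.
C/C_peak = exp(−Δx²/(2σ²)) = 0.46 ⇒ Δx = σ·√(−2 ln 0.46) = 0.7101 × 1.246 = 0.8848 m.
Width = 2Δx = 1.77 m.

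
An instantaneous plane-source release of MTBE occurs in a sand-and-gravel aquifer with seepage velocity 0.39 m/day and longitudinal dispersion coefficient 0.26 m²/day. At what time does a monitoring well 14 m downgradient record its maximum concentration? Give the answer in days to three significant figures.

34.2 days

For the 1D instantaneous-source solution, setting ∂C/∂t = 0 at fixed x gives v²t² + 2Dt − x² = 0, so t = (√(D² + v²x²) − D)/v².
√(D² + v²x²) = √(0.26² + 0.39² × 14²) = 5.466; v² = 0.1521.
t = (5.466 − 0.26)/0.1521 = 34.2 days (vs. the pure-advection estimate x/v = 35.9 d).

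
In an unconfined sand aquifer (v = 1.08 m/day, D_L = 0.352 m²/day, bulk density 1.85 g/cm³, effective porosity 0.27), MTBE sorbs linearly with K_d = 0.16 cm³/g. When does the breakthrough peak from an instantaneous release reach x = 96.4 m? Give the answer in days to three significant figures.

186 days

Retardation factor R = 1 + ρ_b·K_d/n = 1 + 1.85 × 0.16/0.27 = 2.096.
Sorption retards both mechanisms: v_R = v/R = 0.5153 m/day, D_R = D/R = 0.1679 m²/day.
Peak time from v_R²t² + 2D_R t − x² = 0: t = (√(D_R² + v_R²x²) − D_R)/v_R².
√(D_R² + v_R²x²) = √(0.1679² + 0.5153² × 96.4²) = 49.68; v_R² = 0.2655.
t = (49.68 − 0.1679)/0.2655 = 186 days.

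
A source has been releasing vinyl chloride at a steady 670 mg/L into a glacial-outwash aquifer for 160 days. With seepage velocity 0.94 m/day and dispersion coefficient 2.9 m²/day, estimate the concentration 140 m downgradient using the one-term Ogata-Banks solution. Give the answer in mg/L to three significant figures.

For a continuous step input, C/C₀ ≈ ½·erfc((x−vt)/(2√(Dt))).
vt = 0.94 × 160 = 150.4 m and 2√(Dt) = 2√(2.9 × 160) = 43.08 m.
Argument (x−vt)/(2√(Dt)) = (140 − 150.4)/43.08 = -0.2414; ½·erfc(-0.2414) = 0.6336.
C = 670 × 0.6336 = 425 mg/L.

425 mg/L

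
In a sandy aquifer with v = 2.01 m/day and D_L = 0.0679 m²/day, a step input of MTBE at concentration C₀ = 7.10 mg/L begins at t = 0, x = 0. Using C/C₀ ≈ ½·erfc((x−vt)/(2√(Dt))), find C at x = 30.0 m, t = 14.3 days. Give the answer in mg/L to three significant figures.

1.30 mg/L

For a continuous step input, C/C₀ ≈ ½·erfc((x−vt)/(2√(Dt))).
vt = 2.01 × 14.3 = 28.743 m and 2√(Dt) = 2√(0.0679 × 14.3) = 1.971 m.
Argument (x−vt)/(2√(Dt)) = (30.0 − 28.743)/1.971 = 0.6377; ½·erfc(0.6377) = 0.1836.
C = 7.10 × 0.1836 = 1.30 mg/L.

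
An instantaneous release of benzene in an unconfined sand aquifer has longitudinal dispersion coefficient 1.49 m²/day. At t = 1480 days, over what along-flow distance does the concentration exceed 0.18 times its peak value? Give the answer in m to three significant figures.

The plume is Gaussian with σ = √(2Dt) = √(2 × 1.49 × 1480) = 66.41 m.
C/C_peak = exp(−Δx²/(2σ²)) = 0.18 ⇒ Δx = σ·√(−2 ln 0.18) = 66.41 × 1.852 = 123.0 m.
Width = 2Δx = 246 m.

246 m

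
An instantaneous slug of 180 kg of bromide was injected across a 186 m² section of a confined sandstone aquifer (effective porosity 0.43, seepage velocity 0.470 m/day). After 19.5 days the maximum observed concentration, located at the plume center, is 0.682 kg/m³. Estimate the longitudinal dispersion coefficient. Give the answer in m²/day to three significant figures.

0.0444 m²/day

At the plume center C_max = M/(n_e·A·√(4πDt)), so D = M²/(4πt·(n_e·A·C_max)²).
n_e·A·C_max = 0.43 × 186 × 0.682 = 54.55 kg/m.
D = 180²/(4π × 19.5 × 54.55²) = 0.0444 m²/day.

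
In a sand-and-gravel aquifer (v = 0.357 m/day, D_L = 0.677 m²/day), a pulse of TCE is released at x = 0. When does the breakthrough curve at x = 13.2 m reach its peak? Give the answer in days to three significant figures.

32.0 days

For the 1D instantaneous-source solution, setting ∂C/∂t = 0 at fixed x gives v²t² + 2Dt − x² = 0, so t = (√(D² + v²x²) − D)/v².
√(D² + v²x²) = √(0.677² + 0.357² × 13.2²) = 4.761; v² = 0.127449.
t = (4.761 − 0.677)/0.127449 = 32.0 days (vs. the pure-advection estimate x/v = 37.0 d).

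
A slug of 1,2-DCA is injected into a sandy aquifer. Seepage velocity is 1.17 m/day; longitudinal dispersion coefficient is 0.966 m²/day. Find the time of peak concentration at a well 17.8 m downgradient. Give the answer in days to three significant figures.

For the 1D instantaneous-source solution, setting ∂C/∂t = 0 at fixed x gives v²t² + 2Dt − x² = 0, so t = (√(D² + v²x²) − D)/v².
√(D² + v²x²) = √(0.966² + 1.17² × 17.8²) = 20.85; v² = 1.3689.
t = (20.85 − 0.966)/1.3689 = 14.5 days (vs. the pure-advection estimate x/v = 15.2 d).

14.5 days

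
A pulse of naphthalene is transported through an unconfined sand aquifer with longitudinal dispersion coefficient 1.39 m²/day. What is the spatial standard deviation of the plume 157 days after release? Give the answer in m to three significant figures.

Dispersive spreading gives a Gaussian with σ² = 2Dt; advection only shifts the center.
σ = √(2 × 1.39 × 157) = 20.9 m.

20.9 m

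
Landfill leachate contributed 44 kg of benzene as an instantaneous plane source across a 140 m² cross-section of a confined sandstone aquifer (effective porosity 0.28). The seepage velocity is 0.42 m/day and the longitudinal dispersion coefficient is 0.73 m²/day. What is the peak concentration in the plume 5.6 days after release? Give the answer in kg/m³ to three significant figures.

The peak of an instantaneous 1D plume sits at x = vt; there the Gaussian factor is 1 and C_max = M/(n_e·A·√(4πDt)), where n_e·A is the pore area the mass is dissolved in.
√(4πDt) = √(4π × 0.73 × 5.6) = 7.167 m, so C_max = 44/(0.28 × 140 × 7.167) = 0.157 kg/m³.

0.157 kg/m³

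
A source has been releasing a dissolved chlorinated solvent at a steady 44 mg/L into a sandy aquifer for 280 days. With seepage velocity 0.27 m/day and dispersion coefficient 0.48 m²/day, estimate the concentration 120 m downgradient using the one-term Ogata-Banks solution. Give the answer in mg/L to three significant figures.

0.149 mg/L

For a continuous step input, C/C₀ ≈ ½·erfc((x−vt)/(2√(Dt))).
vt = 0.27 × 280 = 75.6 m and 2√(Dt) = 2√(0.48 × 280) = 23.19 m.
Argument (x−vt)/(2√(Dt)) = (120 − 75.6)/23.19 = 1.915; ½·erfc(1.915) = 0.003382.
C = 44 × 0.003382 = 0.149 mg/L.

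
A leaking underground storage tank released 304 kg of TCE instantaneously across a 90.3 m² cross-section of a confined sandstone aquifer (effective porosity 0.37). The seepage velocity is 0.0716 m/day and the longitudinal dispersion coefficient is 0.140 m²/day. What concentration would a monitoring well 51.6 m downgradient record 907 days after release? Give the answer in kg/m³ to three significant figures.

0.160 kg/m³

For an instantaneous plane source, C(x,t) = M/(n_e·A·√(4πDt)) · exp(−(x−vt)²/(4Dt)), with n_e·A the pore (flow) area.
Plume center vt = 0.0716 × 907 = 64.9412 m, so the well at 51.6 m is 13.3412 m upgradient of the peak.
√(4πDt) = 39.95 m, giving peak height M/(n_e·A·√(4πDt)) = 304/(0.37 × 90.3 × 39.95) = 0.2278 kg/m³.
(x−vt)²/(4Dt) = (-13.3412)²/(4 × 0.140 × 907) = 0.3504; exp(−0.3504) = 0.7044.
C = 0.2278 × 0.7044 = 0.160 kg/m³.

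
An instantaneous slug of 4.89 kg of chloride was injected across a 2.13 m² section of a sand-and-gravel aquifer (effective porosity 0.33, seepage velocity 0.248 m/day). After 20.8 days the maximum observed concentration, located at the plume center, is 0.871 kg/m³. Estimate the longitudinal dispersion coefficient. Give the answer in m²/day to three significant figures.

0.244 m²/day

At the plume center C_max = M/(n_e·A·√(4πDt)), so D = M²/(4πt·(n_e·A·C_max)²).
n_e·A·C_max = 0.33 × 2.13 × 0.871 = 0.6122 kg/m.
D = 4.89²/(4π × 20.8 × 0.6122²) = 0.244 m²/day.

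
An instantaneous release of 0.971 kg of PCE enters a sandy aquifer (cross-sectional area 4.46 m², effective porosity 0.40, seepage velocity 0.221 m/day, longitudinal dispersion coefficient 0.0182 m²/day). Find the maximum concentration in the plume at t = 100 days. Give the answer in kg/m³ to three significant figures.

0.114 kg/m³

The peak of an instantaneous 1D plume sits at x = vt; there the Gaussian factor is 1 and C_max = M/(n_e·A·√(4πDt)), where n_e·A is the pore area the mass is dissolved in.
√(4πDt) = √(4π × 0.0182 × 100) = 4.782 m, so C_max = 0.971/(0.40 × 4.46 × 4.782) = 0.114 kg/m³.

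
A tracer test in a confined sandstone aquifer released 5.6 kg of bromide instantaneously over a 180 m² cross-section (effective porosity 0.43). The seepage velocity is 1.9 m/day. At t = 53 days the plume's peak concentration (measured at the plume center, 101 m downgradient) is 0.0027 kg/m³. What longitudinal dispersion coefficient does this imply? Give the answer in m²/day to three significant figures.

1.08 m²/day

At the plume center C_max = M/(n_e·A·√(4πDt)), so D = M²/(4πt·(n_e·A·C_max)²).
n_e·A·C_max = 0.43 × 180 × 0.0027 = 0.2090 kg/m.
D = 5.6²/(4π × 53 × 0.2090²) = 1.08 m²/day.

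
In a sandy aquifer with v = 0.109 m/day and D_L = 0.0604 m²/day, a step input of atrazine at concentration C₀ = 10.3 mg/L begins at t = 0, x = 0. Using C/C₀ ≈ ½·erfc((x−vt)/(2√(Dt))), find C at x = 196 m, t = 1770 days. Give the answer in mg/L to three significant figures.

4.29 mg/L

For a continuous step input, C/C₀ ≈ ½·erfc((x−vt)/(2√(Dt))).
vt = 0.109 × 1770 = 192.93 m and 2√(Dt) = 2√(0.0604 × 1770) = 20.68 m.
Argument (x−vt)/(2√(Dt)) = (196 − 192.93)/20.68 = 0.1485; ½·erfc(0.1485) = 0.4168.
C = 10.3 × 0.4168 = 4.29 mg/L.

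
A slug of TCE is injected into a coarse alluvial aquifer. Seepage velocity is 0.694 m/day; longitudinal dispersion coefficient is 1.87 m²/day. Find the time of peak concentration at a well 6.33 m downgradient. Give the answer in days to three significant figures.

For the 1D instantaneous-source solution, setting ∂C/∂t = 0 at fixed x gives v²t² + 2Dt − x² = 0, so t = (√(D² + v²x²) − D)/v².
√(D² + v²x²) = √(1.87² + 0.694² × 6.33²) = 4.774; v² = 0.481636.
t = (4.774 − 1.87)/0.481636 = 6.03 days (vs. the pure-advection estimate x/v = 9.12 d).

6.03 days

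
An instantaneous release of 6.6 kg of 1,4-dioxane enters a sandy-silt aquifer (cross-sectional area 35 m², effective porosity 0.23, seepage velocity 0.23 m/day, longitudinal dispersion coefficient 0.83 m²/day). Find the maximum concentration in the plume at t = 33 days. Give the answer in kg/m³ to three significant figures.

The peak of an instantaneous 1D plume sits at x = vt; there the Gaussian factor is 1 and C_max = M/(n_e·A·√(4πDt)), where n_e·A is the pore area the mass is dissolved in.
√(4πDt) = √(4π × 0.83 × 33) = 18.55 m, so C_max = 6.6/(0.23 × 35 × 18.55) = 0.0442 kg/m³.

0.0442 kg/m³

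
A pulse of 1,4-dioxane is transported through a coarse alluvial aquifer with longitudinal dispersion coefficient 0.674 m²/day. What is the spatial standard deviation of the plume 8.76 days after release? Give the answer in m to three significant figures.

3.44 m

Dispersive spreading gives a Gaussian with σ² = 2Dt; advection only shifts the center.
σ = √(2 × 0.674 × 8.76) = 3.44 m.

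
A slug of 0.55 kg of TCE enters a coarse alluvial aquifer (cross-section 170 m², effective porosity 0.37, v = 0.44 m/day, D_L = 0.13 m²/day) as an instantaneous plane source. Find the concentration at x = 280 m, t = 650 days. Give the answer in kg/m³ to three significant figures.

For an instantaneous plane source, C(x,t) = M/(n_e·A·√(4πDt)) · exp(−(x−vt)²/(4Dt)), with n_e·A the pore (flow) area.
Plume center vt = 0.44 × 650 = 286 m, so the well at 280 m is 6 m upgradient of the peak.
√(4πDt) = 32.59 m, giving peak height M/(n_e·A·√(4πDt)) = 0.55/(0.37 × 170 × 32.59) = 0.0002683 kg/m³.
(x−vt)²/(4Dt) = (-6)²/(4 × 0.13 × 650) = 0.1065; exp(−0.1065) = 0.8990.
C = 0.0002683 × 0.8990 = 0.000241 kg/m³.

0.000241 kg/m³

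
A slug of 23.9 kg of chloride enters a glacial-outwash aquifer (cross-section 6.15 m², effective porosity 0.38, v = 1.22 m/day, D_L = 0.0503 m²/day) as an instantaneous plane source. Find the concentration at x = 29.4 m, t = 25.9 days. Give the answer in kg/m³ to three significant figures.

1.00 kg/m³

For an instantaneous plane source, C(x,t) = M/(n_e·A·√(4πDt)) · exp(−(x−vt)²/(4Dt)), with n_e·A the pore (flow) area.
Plume center vt = 1.22 × 25.9 = 31.598 m, so the well at 29.4 m is 2.198 m upgradient of the peak.
√(4πDt) = 4.046 m, giving peak height M/(n_e·A·√(4πDt)) = 23.9/(0.38 × 6.15 × 4.046) = 2.528 kg/m³.
(x−vt)²/(4Dt) = (-2.198)²/(4 × 0.0503 × 25.9) = 0.9271; exp(−0.9271) = 0.3957.
C = 2.528 × 0.3957 = 1.00 kg/m³.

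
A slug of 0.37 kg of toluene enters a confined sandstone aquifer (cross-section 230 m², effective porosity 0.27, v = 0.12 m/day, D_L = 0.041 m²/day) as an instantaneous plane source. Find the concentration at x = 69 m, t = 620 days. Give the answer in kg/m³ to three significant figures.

0.000250 kg/m³

For an instantaneous plane source, C(x,t) = M/(n_e·A·√(4πDt)) · exp(−(x−vt)²/(4Dt)), with n_e·A the pore (flow) area.
Plume center vt = 0.12 × 620 = 74.4 m, so the well at 69 m is 5.4 m upgradient of the peak.
√(4πDt) = 17.87 m, giving peak height M/(n_e·A·√(4πDt)) = 0.37/(0.27 × 230 × 17.87) = 0.0003334 kg/m³.
(x−vt)²/(4Dt) = (-5.4)²/(4 × 0.041 × 620) = 0.2868; exp(−0.2868) = 0.7507.
C = 0.0003334 × 0.7507 = 0.000250 kg/m³.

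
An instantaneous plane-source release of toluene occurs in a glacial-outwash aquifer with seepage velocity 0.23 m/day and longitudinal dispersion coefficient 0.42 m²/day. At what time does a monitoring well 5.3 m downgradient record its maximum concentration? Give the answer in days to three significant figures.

For the 1D instantaneous-source solution, setting ∂C/∂t = 0 at fixed x gives v²t² + 2Dt − x² = 0, so t = (√(D² + v²x²) − D)/v².
√(D² + v²x²) = √(0.42² + 0.23² × 5.3²) = 1.289; v² = 0.0529.
t = (1.289 − 0.42)/0.0529 = 16.4 days (vs. the pure-advection estimate x/v = 23.0 d).

16.4 days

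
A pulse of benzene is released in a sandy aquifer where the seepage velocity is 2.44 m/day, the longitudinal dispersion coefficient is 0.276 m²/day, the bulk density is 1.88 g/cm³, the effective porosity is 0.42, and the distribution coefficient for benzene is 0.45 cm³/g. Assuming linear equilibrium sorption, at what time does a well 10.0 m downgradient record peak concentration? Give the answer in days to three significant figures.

12.2 days

Retardation factor R = 1 + ρ_b·K_d/n = 1 + 1.88 × 0.45/0.42 = 3.014.
Sorption retards both mechanisms: v_R = v/R = 0.8096 m/day, D_R = D/R = 0.09157 m²/day.
Peak time from v_R²t² + 2D_R t − x² = 0: t = (√(D_R² + v_R²x²) − D_R)/v_R².
√(D_R² + v_R²x²) = √(0.09157² + 0.8096² × 10.0²) = 8.097; v_R² = 0.6555.
t = (8.097 − 0.09157)/0.6555 = 12.2 days.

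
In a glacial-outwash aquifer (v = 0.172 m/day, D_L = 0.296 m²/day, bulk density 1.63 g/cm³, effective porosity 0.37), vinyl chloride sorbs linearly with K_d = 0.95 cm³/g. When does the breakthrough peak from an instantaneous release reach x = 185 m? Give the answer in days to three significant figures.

Retardation factor R = 1 + ρ_b·K_d/n = 1 + 1.63 × 0.95/0.37 = 5.185.
Sorption retards both mechanisms: v_R = v/R = 0.03317 m/day, D_R = D/R = 0.05709 m²/day.
Peak time from v_R²t² + 2D_R t − x² = 0: t = (√(D_R² + v_R²x²) − D_R)/v_R².
√(D_R² + v_R²x²) = √(0.05709² + 0.03317² × 185²) = 6.137; v_R² = 0.001100.
t = (6.137 − 0.05709)/0.001100 = 5530 days.

5530 days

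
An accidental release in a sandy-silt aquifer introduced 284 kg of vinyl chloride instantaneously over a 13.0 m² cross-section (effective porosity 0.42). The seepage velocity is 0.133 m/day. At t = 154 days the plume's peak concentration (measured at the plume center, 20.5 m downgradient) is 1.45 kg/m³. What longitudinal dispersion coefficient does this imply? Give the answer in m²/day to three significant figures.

0.665 m²/day

At the plume center C_max = M/(n_e·A·√(4πDt)), so D = M²/(4πt·(n_e·A·C_max)²).
n_e·A·C_max = 0.42 × 13.0 × 1.45 = 7.917 kg/m.
D = 284²/(4π × 154 × 7.917²) = 0.665 m²/day.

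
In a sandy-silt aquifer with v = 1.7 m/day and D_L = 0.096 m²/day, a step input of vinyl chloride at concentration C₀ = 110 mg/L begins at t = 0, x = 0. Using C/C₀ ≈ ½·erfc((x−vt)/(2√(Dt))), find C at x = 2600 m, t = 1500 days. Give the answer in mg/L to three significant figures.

0.177 mg/L

For a continuous step input, C/C₀ ≈ ½·erfc((x−vt)/(2√(Dt))).
vt = 1.7 × 1500 = 2550 m and 2√(Dt) = 2√(0.096 × 1500) = 24.00 m.
Argument (x−vt)/(2√(Dt)) = (2600 − 2550)/24.00 = 2.083; ½·erfc(2.083) = 0.001611.
C = 110 × 0.001611 = 0.177 mg/L.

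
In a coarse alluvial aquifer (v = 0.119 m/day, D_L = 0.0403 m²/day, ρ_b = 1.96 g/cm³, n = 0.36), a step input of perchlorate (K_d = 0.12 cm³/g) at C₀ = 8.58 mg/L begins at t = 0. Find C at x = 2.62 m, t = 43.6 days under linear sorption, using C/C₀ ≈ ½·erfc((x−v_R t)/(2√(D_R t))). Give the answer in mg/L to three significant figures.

Retardation factor R = 1 + ρ_b·K_d/n = 1 + 1.96 × 0.12/0.36 = 1.653.
Sorption retards both mechanisms: v_R = v/R = 0.07199 m/day, D_R = D/R = 0.02438 m²/day.
v_R·t = 0.07199 × 43.6 = 3.138764 m; 2√(D_R t) = 2.062 m; argument = (2.62 − 3.138764)/2.062 = -0.2516.
C = C₀ × ½·erfc(-0.2516) = 8.58 × 0.6390 = 5.48 mg/L.

5.48 mg/L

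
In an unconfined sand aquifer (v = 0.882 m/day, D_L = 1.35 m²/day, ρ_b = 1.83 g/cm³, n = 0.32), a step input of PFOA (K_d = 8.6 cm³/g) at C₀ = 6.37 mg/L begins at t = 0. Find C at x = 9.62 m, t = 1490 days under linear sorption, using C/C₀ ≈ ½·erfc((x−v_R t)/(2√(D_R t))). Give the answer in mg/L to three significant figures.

Retardation factor R = 1 + ρ_b·K_d/n = 1 + 1.83 × 8.6/0.32 = 50.18.
Sorption retards both mechanisms: v_R = v/R = 0.01758 m/day, D_R = D/R = 0.02690 m²/day.
v_R·t = 0.01758 × 1490 = 26.1942 m; 2√(D_R t) = 12.66 m; argument = (9.62 − 26.1942)/12.66 = -1.309.
C = C₀ × ½·erfc(-1.309) = 6.37 × 0.9679 = 6.17 mg/L.

6.17 mg/L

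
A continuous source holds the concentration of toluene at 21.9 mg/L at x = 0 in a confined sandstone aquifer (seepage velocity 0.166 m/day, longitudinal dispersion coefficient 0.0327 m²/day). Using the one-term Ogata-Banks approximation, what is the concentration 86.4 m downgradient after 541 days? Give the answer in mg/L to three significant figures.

15.7 mg/L

For a continuous step input, C/C₀ ≈ ½·erfc((x−vt)/(2√(Dt))).
vt = 0.166 × 541 = 89.806 m and 2√(Dt) = 2√(0.0327 × 541) = 8.412 m.
Argument (x−vt)/(2√(Dt)) = (86.4 − 89.806)/8.412 = -0.4049; ½·erfc(-0.4049) = 0.7165.
C = 21.9 × 0.7165 = 15.7 mg/L.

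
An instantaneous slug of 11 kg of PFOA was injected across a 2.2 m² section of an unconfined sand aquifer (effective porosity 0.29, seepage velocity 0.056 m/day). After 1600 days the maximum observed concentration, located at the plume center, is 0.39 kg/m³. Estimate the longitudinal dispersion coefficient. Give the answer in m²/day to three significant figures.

0.0972 m²/day

At the plume center C_max = M/(n_e·A·√(4πDt)), so D = M²/(4πt·(n_e·A·C_max)²).
n_e·A·C_max = 0.29 × 2.2 × 0.39 = 0.2488 kg/m.
D = 11²/(4π × 1600 × 0.2488²) = 0.0972 m²/day.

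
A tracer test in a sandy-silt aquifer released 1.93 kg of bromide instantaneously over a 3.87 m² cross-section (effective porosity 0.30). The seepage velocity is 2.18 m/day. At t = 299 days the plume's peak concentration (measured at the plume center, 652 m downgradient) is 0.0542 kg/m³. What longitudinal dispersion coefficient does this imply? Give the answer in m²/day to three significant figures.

0.250 m²/day

At the plume center C_max = M/(n_e·A·√(4πDt)), so D = M²/(4πt·(n_e·A·C_max)²).
n_e·A·C_max = 0.30 × 3.87 × 0.0542 = 0.06293 kg/m.
D = 1.93²/(4π × 299 × 0.06293²) = 0.250 m²/day.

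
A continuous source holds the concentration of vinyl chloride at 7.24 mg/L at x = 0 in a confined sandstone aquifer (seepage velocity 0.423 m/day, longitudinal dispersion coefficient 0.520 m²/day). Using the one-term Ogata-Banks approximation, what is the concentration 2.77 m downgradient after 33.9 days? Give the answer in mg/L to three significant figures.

For a continuous step input, C/C₀ ≈ ½·erfc((x−vt)/(2√(Dt))).
vt = 0.423 × 33.9 = 14.3397 m and 2√(Dt) = 2√(0.520 × 33.9) = 8.397 m.
Argument (x−vt)/(2√(Dt)) = (2.77 − 14.3397)/8.397 = -1.378; ½·erfc(-1.378) = 0.9743.
C = 7.24 × 0.9743 = 7.05 mg/L.

7.05 mg/L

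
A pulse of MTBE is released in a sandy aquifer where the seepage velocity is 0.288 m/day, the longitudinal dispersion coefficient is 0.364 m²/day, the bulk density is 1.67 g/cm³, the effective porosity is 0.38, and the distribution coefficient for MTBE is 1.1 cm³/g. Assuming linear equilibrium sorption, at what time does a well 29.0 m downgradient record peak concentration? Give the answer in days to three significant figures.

Retardation factor R = 1 + ρ_b·K_d/n = 1 + 1.67 × 1.1/0.38 = 5.834.
Sorption retards both mechanisms: v_R = v/R = 0.04937 m/day, D_R = D/R = 0.06239 m²/day.
Peak time from v_R²t² + 2D_R t − x² = 0: t = (√(D_R² + v_R²x²) − D_R)/v_R².
√(D_R² + v_R²x²) = √(0.06239² + 0.04937² × 29.0²) = 1.433; v_R² = 0.002437.
t = (1.433 − 0.06239)/0.002437 = 562 days.

562 days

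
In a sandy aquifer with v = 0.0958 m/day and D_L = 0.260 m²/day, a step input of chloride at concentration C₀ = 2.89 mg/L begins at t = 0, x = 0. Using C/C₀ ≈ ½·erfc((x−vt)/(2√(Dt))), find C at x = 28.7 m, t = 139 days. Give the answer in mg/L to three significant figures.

0.102 mg/L

For a continuous step input, C/C₀ ≈ ½·erfc((x−vt)/(2√(Dt))).
vt = 0.0958 × 139 = 13.3162 m and 2√(Dt) = 2√(0.260 × 139) = 12.02 m.
Argument (x−vt)/(2√(Dt)) = (28.7 − 13.3162)/12.02 = 1.280; ½·erfc(1.280) = 0.03513.
C = 2.89 × 0.03513 = 0.102 mg/L.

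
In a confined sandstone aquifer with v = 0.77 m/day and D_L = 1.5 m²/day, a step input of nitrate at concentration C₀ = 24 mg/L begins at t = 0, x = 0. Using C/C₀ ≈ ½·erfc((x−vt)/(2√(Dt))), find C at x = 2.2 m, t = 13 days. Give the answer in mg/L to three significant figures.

For a continuous step input, C/C₀ ≈ ½·erfc((x−vt)/(2√(Dt))).
vt = 0.77 × 13 = 10.01 m and 2√(Dt) = 2√(1.5 × 13) = 8.832 m.
Argument (x−vt)/(2√(Dt)) = (2.2 − 10.01)/8.832 = -0.8843; ½·erfc(-0.8843) = 0.8945.
C = 24 × 0.8945 = 21.5 mg/L.

21.5 mg/L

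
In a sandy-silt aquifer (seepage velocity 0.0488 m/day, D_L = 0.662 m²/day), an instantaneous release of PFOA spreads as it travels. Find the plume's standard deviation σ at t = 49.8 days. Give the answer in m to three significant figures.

8.12 m

Dispersive spreading gives a Gaussian with σ² = 2Dt; advection only shifts the center.
σ = √(2 × 0.662 × 49.8) = 8.12 m.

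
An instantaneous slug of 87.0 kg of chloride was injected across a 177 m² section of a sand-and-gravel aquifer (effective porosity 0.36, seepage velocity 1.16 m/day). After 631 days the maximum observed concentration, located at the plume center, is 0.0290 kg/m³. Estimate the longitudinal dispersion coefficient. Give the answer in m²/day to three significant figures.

At the plume center C_max = M/(n_e·A·√(4πDt)), so D = M²/(4πt·(n_e·A·C_max)²).
n_e·A·C_max = 0.36 × 177 × 0.0290 = 1.848 kg/m.
D = 87.0²/(4π × 631 × 1.848²) = 0.280 m²/day.

0.280 m²/day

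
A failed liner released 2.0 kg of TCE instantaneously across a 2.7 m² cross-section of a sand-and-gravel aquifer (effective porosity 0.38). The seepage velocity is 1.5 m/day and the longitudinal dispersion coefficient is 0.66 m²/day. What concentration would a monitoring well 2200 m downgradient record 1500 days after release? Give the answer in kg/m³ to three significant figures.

0.00930 kg/m³

For an instantaneous plane source, C(x,t) = M/(n_e·A·√(4πDt)) · exp(−(x−vt)²/(4Dt)), with n_e·A the pore (flow) area.
Plume center vt = 1.5 × 1500 = 2250 m, so the well at 2200 m is 50 m upgradient of the peak.
√(4πDt) = 111.5 m, giving peak height M/(n_e·A·√(4πDt)) = 2.0/(0.38 × 2.7 × 111.5) = 0.01748 kg/m³.
(x−vt)²/(4Dt) = (-50)²/(4 × 0.66 × 1500) = 0.6313; exp(−0.6313) = 0.5319.
C = 0.01748 × 0.5319 = 0.00930 kg/m³.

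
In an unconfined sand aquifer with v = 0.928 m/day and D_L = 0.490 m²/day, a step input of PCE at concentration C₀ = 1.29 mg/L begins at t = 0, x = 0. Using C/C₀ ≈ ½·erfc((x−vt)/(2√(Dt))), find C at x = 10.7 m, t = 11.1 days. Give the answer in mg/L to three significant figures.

For a continuous step input, C/C₀ ≈ ½·erfc((x−vt)/(2√(Dt))).
vt = 0.928 × 11.1 = 10.3008 m and 2√(Dt) = 2√(0.490 × 11.1) = 4.664 m.
Argument (x−vt)/(2√(Dt)) = (10.7 − 10.3008)/4.664 = 0.08559; ½·erfc(0.08559) = 0.4518.
C = 1.29 × 0.4518 = 0.583 mg/L.

0.583 mg/L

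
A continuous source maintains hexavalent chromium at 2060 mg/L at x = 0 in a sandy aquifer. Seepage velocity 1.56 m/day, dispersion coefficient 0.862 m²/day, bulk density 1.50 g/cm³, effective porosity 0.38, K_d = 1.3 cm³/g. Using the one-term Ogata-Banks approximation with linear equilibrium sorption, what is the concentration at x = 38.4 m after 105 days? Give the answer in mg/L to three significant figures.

32.4 mg/L

Retardation factor R = 1 + ρ_b·K_d/n = 1 + 1.50 × 1.3/0.38 = 6.132.
Sorption retards both mechanisms: v_R = v/R = 0.2544 m/day, D_R = D/R = 0.1406 m²/day.
v_R·t = 0.2544 × 105 = 26.712 m; 2√(D_R t) = 7.685 m; argument = (38.4 − 26.712)/7.685 = 1.521.
C = C₀ × ½·erfc(1.521) = 2060 × 0.01574 = 32.4 mg/L.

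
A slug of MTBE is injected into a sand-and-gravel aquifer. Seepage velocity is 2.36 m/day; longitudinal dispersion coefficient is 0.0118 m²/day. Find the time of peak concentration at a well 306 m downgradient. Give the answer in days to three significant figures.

For the 1D instantaneous-source solution, setting ∂C/∂t = 0 at fixed x gives v²t² + 2Dt − x² = 0, so t = (√(D² + v²x²) − D)/v².
√(D² + v²x²) = √(0.0118² + 2.36² × 306²) = 722.2; v² = 5.5696.
t = (722.2 − 0.0118)/5.5696 = 130 days (vs. the pure-advection estimate x/v = 130 d).

130 days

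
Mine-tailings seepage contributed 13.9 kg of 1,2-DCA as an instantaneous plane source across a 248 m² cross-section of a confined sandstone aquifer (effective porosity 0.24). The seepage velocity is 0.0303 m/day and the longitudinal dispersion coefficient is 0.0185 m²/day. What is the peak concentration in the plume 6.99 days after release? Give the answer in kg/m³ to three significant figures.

0.183 kg/m³

The peak of an instantaneous 1D plume sits at x = vt; there the Gaussian factor is 1 and C_max = M/(n_e·A·√(4πDt)), where n_e·A is the pore area the mass is dissolved in.
√(4πDt) = √(4π × 0.0185 × 6.99) = 1.275 m, so C_max = 13.9/(0.24 × 248 × 1.275) = 0.183 kg/m³.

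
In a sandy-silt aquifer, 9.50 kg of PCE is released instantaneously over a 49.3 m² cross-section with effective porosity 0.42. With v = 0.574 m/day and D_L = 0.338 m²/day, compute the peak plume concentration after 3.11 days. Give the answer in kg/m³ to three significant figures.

0.126 kg/m³

The peak of an instantaneous 1D plume sits at x = vt; there the Gaussian factor is 1 and C_max = M/(n_e·A·√(4πDt)), where n_e·A is the pore area the mass is dissolved in.
√(4πDt) = √(4π × 0.338 × 3.11) = 3.634 m, so C_max = 9.50/(0.42 × 49.3 × 3.634) = 0.126 kg/m³.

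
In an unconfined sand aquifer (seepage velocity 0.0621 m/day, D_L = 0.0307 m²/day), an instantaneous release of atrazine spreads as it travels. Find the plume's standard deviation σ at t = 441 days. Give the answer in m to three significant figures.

Dispersive spreading gives a Gaussian with σ² = 2Dt; advection only shifts the center.
σ = √(2 × 0.0307 × 441) = 5.20 m.

5.20 m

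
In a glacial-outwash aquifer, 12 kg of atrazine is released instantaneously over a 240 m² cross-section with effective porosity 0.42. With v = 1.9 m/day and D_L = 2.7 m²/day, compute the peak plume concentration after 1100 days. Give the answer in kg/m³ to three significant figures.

The peak of an instantaneous 1D plume sits at x = vt; there the Gaussian factor is 1 and C_max = M/(n_e·A·√(4πDt)), where n_e·A is the pore area the mass is dissolved in.
√(4πDt) = √(4π × 2.7 × 1100) = 193.2 m, so C_max = 12/(0.42 × 240 × 193.2) = 0.000616 kg/m³.

0.000616 kg/m³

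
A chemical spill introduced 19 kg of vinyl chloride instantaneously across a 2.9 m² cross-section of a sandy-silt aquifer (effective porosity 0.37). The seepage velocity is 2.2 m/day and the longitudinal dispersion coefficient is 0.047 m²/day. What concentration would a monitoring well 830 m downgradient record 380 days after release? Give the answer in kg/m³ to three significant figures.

For an instantaneous plane source, C(x,t) = M/(n_e·A·√(4πDt)) · exp(−(x−vt)²/(4Dt)), with n_e·A the pore (flow) area.
Plume center vt = 2.2 × 380 = 836 m, so the well at 830 m is 6 m upgradient of the peak.
√(4πDt) = 14.98 m, giving peak height M/(n_e·A·√(4πDt)) = 19/(0.37 × 2.9 × 14.98) = 1.182 kg/m³.
(x−vt)²/(4Dt) = (-6)²/(4 × 0.047 × 380) = 0.5039; exp(−0.5039) = 0.6042.
C = 1.182 × 0.6042 = 0.714 kg/m³.

0.714 kg/m³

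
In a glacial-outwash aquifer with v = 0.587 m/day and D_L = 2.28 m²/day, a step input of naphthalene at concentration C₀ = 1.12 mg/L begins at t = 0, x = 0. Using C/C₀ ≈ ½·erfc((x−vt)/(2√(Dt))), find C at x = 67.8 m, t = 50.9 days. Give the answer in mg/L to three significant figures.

0.00717 mg/L

For a continuous step input, C/C₀ ≈ ½·erfc((x−vt)/(2√(Dt))).
vt = 0.587 × 50.9 = 29.8783 m and 2√(Dt) = 2√(2.28 × 50.9) = 21.55 m.
Argument (x−vt)/(2√(Dt)) = (67.8 − 29.8783)/21.55 = 1.760; ½·erfc(1.760) = 0.006405.
C = 1.12 × 0.006405 = 0.00717 mg/L.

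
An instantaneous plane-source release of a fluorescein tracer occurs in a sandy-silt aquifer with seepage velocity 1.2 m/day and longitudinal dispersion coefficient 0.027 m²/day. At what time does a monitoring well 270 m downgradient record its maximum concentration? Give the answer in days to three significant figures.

225 days

For the 1D instantaneous-source solution, setting ∂C/∂t = 0 at fixed x gives v²t² + 2Dt − x² = 0, so t = (√(D² + v²x²) − D)/v².
√(D² + v²x²) = √(0.027² + 1.2² × 270²) = 324.0; v² = 1.44.
t = (324.0 − 0.027)/1.44 = 225 days (vs. the pure-advection estimate x/v = 225 d).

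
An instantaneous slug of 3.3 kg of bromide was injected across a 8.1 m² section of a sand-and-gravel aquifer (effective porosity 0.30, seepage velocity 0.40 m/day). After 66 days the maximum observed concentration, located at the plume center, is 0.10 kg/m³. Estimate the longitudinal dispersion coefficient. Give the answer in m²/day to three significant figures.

At the plume center C_max = M/(n_e·A·√(4πDt)), so D = M²/(4πt·(n_e·A·C_max)²).
n_e·A·C_max = 0.30 × 8.1 × 0.10 = 0.2430 kg/m.
D = 3.3²/(4π × 66 × 0.2430²) = 0.222 m²/day.

0.222 m²/day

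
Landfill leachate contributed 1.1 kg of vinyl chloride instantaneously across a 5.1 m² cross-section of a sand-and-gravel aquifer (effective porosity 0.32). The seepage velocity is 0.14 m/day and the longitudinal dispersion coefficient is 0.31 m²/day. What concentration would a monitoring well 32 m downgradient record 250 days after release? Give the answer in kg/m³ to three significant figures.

For an instantaneous plane source, C(x,t) = M/(n_e·A·√(4πDt)) · exp(−(x−vt)²/(4Dt)), with n_e·A the pore (flow) area.
Plume center vt = 0.14 × 250 = 35 m, so the well at 32 m is 3 m upgradient of the peak.
√(4πDt) = 31.21 m, giving peak height M/(n_e·A·√(4πDt)) = 1.1/(0.32 × 5.1 × 31.21) = 0.02160 kg/m³.
(x−vt)²/(4Dt) = (-3)²/(4 × 0.31 × 250) = 0.02903; exp(−0.02903) = 0.9714.
C = 0.02160 × 0.9714 = 0.0210 kg/m³.

0.0210 kg/m³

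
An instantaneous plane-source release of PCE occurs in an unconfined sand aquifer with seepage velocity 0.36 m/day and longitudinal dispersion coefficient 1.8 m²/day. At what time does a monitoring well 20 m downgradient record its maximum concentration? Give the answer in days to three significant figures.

For the 1D instantaneous-source solution, setting ∂C/∂t = 0 at fixed x gives v²t² + 2Dt − x² = 0, so t = (√(D² + v²x²) − D)/v².
√(D² + v²x²) = √(1.8² + 0.36² × 20²) = 7.422; v² = 0.1296.
t = (7.422 − 1.8)/0.1296 = 43.4 days (vs. the pure-advection estimate x/v = 55.6 d).

43.4 days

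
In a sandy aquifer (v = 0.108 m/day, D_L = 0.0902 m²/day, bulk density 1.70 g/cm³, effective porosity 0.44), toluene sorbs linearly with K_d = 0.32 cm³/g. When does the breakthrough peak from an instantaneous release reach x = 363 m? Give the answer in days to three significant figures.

7500 days

Retardation factor R = 1 + ρ_b·K_d/n = 1 + 1.70 × 0.32/0.44 = 2.236.
Sorption retards both mechanisms: v_R = v/R = 0.04830 m/day, D_R = D/R = 0.04034 m²/day.
Peak time from v_R²t² + 2D_R t − x² = 0: t = (√(D_R² + v_R²x²) − D_R)/v_R².
√(D_R² + v_R²x²) = √(0.04034² + 0.04830² × 363²) = 17.53; v_R² = 0.002333.
t = (17.53 − 0.04034)/0.002333 = 7500 days.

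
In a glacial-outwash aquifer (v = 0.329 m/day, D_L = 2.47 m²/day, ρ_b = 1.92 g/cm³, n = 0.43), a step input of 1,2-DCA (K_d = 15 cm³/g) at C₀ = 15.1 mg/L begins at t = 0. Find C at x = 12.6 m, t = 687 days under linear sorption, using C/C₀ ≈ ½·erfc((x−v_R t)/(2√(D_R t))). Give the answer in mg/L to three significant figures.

1.43 mg/L

Retardation factor R = 1 + ρ_b·K_d/n = 1 + 1.92 × 15/0.43 = 67.98.
Sorption retards both mechanisms: v_R = v/R = 0.004840 m/day, D_R = D/R = 0.03633 m²/day.
v_R·t = 0.004840 × 687 = 3.32508 m; 2√(D_R t) = 9.992 m; argument = (12.6 − 3.32508)/9.992 = 0.9282.
C = C₀ × ½·erfc(0.9282) = 15.1 × 0.09465 = 1.43 mg/L.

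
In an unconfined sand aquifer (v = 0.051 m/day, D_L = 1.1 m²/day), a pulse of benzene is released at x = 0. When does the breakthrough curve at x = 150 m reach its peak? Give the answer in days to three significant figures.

For the 1D instantaneous-source solution, setting ∂C/∂t = 0 at fixed x gives v²t² + 2Dt − x² = 0, so t = (√(D² + v²x²) − D)/v².
√(D² + v²x²) = √(1.1² + 0.051² × 150²) = 7.729; v² = 0.002601.
t = (7.729 − 1.1)/0.002601 = 2550 days (vs. the pure-advection estimate x/v = 2940 d).

2550 days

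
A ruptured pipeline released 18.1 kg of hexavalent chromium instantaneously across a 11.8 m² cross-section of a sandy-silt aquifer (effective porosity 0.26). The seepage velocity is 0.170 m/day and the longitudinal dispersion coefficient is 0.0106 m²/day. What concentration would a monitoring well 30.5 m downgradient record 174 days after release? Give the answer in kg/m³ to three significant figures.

1.09 kg/m³

For an instantaneous plane source, C(x,t) = M/(n_e·A·√(4πDt)) · exp(−(x−vt)²/(4Dt)), with n_e·A the pore (flow) area.
Plume center vt = 0.170 × 174 = 29.58 m, so the well at 30.5 m is 0.92 m downgradient of the peak.
√(4πDt) = 4.814 m, giving peak height M/(n_e·A·√(4πDt)) = 18.1/(0.26 × 11.8 × 4.814) = 1.226 kg/m³.
(x−vt)²/(4Dt) = (0.92)²/(4 × 0.0106 × 174) = 0.1147; exp(−0.1147) = 0.8916.
C = 1.226 × 0.8916 = 1.09 kg/m³.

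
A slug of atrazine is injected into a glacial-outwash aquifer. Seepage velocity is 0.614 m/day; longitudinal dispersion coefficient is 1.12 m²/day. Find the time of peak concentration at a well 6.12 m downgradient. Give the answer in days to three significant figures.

For the 1D instantaneous-source solution, setting ∂C/∂t = 0 at fixed x gives v²t² + 2Dt − x² = 0, so t = (√(D² + v²x²) − D)/v².
√(D² + v²x²) = √(1.12² + 0.614² × 6.12²) = 3.921; v² = 0.376996.
t = (3.921 − 1.12)/0.376996 = 7.43 days (vs. the pure-advection estimate x/v = 9.97 d).

7.43 days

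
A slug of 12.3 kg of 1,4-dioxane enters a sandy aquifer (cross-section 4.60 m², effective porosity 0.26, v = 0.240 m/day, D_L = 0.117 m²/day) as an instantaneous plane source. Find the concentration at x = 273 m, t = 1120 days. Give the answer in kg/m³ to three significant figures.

For an instantaneous plane source, C(x,t) = M/(n_e·A·√(4πDt)) · exp(−(x−vt)²/(4Dt)), with n_e·A the pore (flow) area.
Plume center vt = 0.240 × 1120 = 268.8 m, so the well at 273 m is 4.2 m downgradient of the peak.
√(4πDt) = 40.58 m, giving peak height M/(n_e·A·√(4πDt)) = 12.3/(0.26 × 4.60 × 40.58) = 0.2534 kg/m³.
(x−vt)²/(4Dt) = (4.2)²/(4 × 0.117 × 1120) = 0.03365; exp(−0.03365) = 0.9669.
C = 0.2534 × 0.9669 = 0.245 kg/m³.

0.245 kg/m³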